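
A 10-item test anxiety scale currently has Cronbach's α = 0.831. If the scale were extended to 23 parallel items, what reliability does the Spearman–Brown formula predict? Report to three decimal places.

Length factor m = 23/10 = 2.3000
α' = m·α / (1 + (m−1)·α)
   = 23/10 × 0.831 / (1 + (23/10 − 1) × 0.831)
   = 1.9113 / 2.0803 = 0.919

predicted reliability = 0.919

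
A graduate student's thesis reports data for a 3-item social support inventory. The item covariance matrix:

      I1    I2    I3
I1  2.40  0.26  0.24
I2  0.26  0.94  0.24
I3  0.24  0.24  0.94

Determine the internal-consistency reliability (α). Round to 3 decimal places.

α = 0.385

ΣVar(i) = 2.40 + 0.94 + 0.94 = 4.28
Sum of the distinct covariances = 0.74
total variance = 4.28 + 2 × 0.74 = 5.76
α = (k/(k−1))·(1 − ΣVar(i)/total variance) = (3/2)·(1 − 4.28/5.76) = 0.385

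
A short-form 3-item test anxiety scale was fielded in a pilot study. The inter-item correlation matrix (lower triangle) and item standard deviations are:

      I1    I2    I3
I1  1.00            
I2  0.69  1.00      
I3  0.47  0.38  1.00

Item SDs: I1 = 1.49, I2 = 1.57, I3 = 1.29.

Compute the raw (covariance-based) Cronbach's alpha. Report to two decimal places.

α = 0.76

Σσ²ᵢ = 1.49² + 1.57² + 1.29² = 6.3491
Covariances σ_ij = r_ij · s_i · s_j:
  σ(I1,I2) = 0.69 × 1.49 × 1.57 = 1.6141
  σ(I1,I3) = 0.47 × 1.49 × 1.29 = 0.9034
  σ(I2,I3) = 0.38 × 1.57 × 1.29 = 0.7696
σ²_T = Σσ²ᵢ + 2·Σσ_ij = 6.3491 + 2 × 3.2871 = 12.9233
α = (3/2)·(1 − 6.3491/12.9233) = 0.76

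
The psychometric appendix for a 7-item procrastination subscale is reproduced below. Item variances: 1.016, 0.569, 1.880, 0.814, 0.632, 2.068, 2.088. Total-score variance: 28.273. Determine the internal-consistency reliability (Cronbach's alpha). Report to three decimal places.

Cronbach's alpha = 0.793

Σσᵢ² = 1.016 + 0.569 + 1.880 + 0.814 + 0.632 + 2.068 + 2.088 = 9.067
α = (k/(k−1))·(1 − Σσᵢ²/Var(T)) = (7/6)·(1 − 9.067/28.273) = 0.793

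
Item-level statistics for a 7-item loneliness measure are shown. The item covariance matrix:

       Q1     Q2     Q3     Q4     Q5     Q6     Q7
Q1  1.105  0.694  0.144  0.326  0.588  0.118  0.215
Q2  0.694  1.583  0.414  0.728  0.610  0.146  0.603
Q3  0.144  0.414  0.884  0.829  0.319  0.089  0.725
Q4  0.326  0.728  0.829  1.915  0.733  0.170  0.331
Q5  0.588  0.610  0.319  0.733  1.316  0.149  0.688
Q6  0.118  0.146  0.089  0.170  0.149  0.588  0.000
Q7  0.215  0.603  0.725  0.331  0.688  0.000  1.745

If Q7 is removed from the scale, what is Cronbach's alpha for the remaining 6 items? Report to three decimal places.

α = 0.745

Remaining items: Q1, Q2, Q3, Q4, Q5, Q6 (k = 6).
Σσ²ᵢ = 1.105 + 1.583 + 0.884 + 1.915 + 1.316 + 0.588 = 7.391
total variance = 7.391 + 2 × 6.057 = 19.505
α (item deleted) = (6/5)·(1 − 7.391/19.505) = 0.745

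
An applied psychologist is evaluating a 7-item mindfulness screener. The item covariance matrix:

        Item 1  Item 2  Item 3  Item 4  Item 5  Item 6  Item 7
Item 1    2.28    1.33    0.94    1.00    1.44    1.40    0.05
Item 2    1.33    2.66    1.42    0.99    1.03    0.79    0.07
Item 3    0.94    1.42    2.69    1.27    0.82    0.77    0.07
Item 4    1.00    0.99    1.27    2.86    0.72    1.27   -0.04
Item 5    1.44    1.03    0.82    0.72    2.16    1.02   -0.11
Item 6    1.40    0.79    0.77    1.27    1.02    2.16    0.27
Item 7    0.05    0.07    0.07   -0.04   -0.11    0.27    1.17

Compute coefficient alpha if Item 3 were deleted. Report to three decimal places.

coefficient alpha = 0.754

Remaining items: Item 1, Item 2, Item 4, Item 5, Item 6, Item 7 (k = 6).
Σσᵢ² = 2.28 + 2.66 + 2.86 + 2.16 + 2.16 + 1.17 = 13.29
Var(T) = 13.29 + 2 × 11.23 = 35.75
α (item deleted) = (6/5)·(1 − 13.29/35.75) = 0.754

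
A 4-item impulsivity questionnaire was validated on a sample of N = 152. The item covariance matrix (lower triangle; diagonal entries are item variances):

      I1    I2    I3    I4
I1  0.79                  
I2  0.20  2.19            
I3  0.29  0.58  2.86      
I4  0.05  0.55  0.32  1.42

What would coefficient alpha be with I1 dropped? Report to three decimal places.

α = 0.464

Remaining items: I2, I3, I4 (k = 3).
ΣVar(i) = 2.19 + 2.86 + 1.42 = 6.47
σ²_total = 6.47 + 2 × 1.45 = 9.37
α (item deleted) = (3/2)·(1 − 6.47/9.37) = 0.464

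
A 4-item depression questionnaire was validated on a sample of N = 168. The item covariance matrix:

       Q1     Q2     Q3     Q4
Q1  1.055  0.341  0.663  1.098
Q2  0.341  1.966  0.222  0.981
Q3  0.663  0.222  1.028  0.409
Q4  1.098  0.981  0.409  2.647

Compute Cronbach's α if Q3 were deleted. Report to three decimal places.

Cronbach's α = 0.691

Remaining items: Q1, Q2, Q4 (k = 3).
Σσ²ᵢ = 1.055 + 1.966 + 2.647 = 5.668
total variance = 5.668 + 2 × 2.420 = 10.508
α (item deleted) = (3/2)·(1 − 5.668/10.508) = 0.691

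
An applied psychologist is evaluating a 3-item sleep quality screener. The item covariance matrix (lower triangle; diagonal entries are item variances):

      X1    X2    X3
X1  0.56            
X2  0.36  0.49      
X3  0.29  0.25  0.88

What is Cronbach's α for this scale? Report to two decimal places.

ΣVar(i) = 0.56 + 0.49 + 0.88 = 1.93
Sum of off-diagonal covariances = 0.90
Var(T) = 1.93 + 2 × 0.90 = 3.73
α = (k/(k−1))·(1 − ΣVar(i)/Var(T)) = (3/2)·(1 − 1.93/3.73) = 0.72

Cronbach's α = 0.72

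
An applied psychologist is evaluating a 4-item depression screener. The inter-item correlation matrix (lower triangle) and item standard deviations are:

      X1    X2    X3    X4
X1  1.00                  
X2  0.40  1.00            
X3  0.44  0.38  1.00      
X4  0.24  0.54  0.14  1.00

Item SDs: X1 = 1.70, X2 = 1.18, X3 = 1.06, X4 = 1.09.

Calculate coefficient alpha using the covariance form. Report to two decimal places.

coefficient alpha = 0.67

Σσ²ᵢ = 1.70² + 1.18² + 1.06² + 1.09² = 6.5941
Covariances σ_ij = r_ij · s_i · s_j:
  σ(X1,X2) = 0.40 × 1.70 × 1.18 = 0.8024
  σ(X1,X3) = 0.44 × 1.70 × 1.06 = 0.7929
  σ(X1,X4) = 0.24 × 1.70 × 1.09 = 0.4447
  σ(X2,X3) = 0.38 × 1.18 × 1.06 = 0.4753
  σ(X2,X4) = 0.54 × 1.18 × 1.09 = 0.6945
  σ(X3,X4) = 0.14 × 1.06 × 1.09 = 0.1618
σ²_T = Σσ²ᵢ + 2·Σσ_ij = 6.5941 + 2 × 3.3716 = 13.3373
α = (4/3)·(1 − 6.5941/13.3373) = 0.67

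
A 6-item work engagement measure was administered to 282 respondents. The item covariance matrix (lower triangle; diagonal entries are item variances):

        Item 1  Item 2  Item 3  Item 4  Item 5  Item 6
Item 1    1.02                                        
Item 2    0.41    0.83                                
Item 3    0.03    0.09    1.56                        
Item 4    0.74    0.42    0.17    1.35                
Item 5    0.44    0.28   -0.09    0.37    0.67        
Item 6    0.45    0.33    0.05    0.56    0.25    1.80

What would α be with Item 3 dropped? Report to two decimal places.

Remaining items: Item 1, Item 2, Item 4, Item 5, Item 6 (k = 5).
ΣVar(i) = 1.02 + 0.83 + 1.35 + 0.67 + 1.80 = 5.67
Var(T) = 5.67 + 2 × 4.25 = 14.17
α (item deleted) = (5/4)·(1 − 5.67/14.17) = 0.75

α = 0.75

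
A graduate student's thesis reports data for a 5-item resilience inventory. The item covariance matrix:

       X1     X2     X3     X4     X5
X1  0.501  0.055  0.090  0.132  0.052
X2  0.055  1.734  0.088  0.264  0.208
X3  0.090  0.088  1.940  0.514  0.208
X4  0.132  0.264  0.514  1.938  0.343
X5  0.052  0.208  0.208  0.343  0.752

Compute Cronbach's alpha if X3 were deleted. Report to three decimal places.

Remaining items: X1, X2, X4, X5 (k = 4).
Σσ²ᵢ = 0.501 + 1.734 + 1.938 + 0.752 = 4.925
Var(T) = 4.925 + 2 × 1.054 = 7.033
α (item deleted) = (4/3)·(1 − 4.925/7.033) = 0.400

Cronbach's alpha = 0.400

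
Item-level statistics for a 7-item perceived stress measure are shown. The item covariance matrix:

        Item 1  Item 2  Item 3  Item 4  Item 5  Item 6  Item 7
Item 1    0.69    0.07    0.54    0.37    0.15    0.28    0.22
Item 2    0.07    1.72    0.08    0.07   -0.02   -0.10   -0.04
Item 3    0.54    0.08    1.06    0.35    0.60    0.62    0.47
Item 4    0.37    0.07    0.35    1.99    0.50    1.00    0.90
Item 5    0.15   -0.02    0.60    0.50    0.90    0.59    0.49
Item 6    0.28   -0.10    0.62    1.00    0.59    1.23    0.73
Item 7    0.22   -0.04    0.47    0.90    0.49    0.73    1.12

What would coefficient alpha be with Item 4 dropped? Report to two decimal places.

Remaining items: Item 1, Item 2, Item 3, Item 5, Item 6, Item 7 (k = 6).
ΣVar(i) = 0.69 + 1.72 + 1.06 + 0.90 + 1.23 + 1.12 = 6.72
Var(T) = 6.72 + 2 × 4.68 = 16.08
α (item deleted) = (6/5)·(1 − 6.72/16.08) = 0.70

coefficient alpha = 0.70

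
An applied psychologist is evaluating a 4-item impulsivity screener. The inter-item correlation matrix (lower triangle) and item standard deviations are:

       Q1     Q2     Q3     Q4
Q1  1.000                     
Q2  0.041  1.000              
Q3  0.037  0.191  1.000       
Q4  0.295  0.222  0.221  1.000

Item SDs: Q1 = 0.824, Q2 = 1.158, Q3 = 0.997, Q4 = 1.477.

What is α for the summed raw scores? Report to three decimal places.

α = 0.457

Σσ²ᵢ = 0.824² + 1.158² + 0.997² + 1.477² = 5.1955
Covariances σ_ij = r_ij · s_i · s_j:
  σ(Q1,Q2) = 0.041 × 0.824 × 1.158 = 0.0391
  σ(Q1,Q3) = 0.037 × 0.824 × 0.997 = 0.0304
  σ(Q1,Q4) = 0.295 × 0.824 × 1.477 = 0.3590
  σ(Q2,Q3) = 0.191 × 1.158 × 0.997 = 0.2205
  σ(Q2,Q4) = 0.222 × 1.158 × 1.477 = 0.3797
  σ(Q3,Q4) = 0.221 × 0.997 × 1.477 = 0.3254
σ²_T = Σσ²ᵢ + 2·Σσ_ij = 5.1955 + 2 × 1.3541 = 7.9037
α = (4/3)·(1 − 5.1955/7.9037) = 0.457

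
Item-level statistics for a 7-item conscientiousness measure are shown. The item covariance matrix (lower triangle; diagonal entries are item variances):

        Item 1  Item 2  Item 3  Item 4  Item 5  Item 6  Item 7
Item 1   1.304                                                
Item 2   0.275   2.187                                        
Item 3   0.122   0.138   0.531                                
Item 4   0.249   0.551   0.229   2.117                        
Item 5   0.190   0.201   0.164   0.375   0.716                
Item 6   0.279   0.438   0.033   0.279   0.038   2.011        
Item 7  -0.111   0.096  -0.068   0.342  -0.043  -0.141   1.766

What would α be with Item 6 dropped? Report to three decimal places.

Remaining items: Item 1, Item 2, Item 3, Item 4, Item 5, Item 7 (k = 6).
Σσ²ᵢ = 1.304 + 2.187 + 0.531 + 2.117 + 0.716 + 1.766 = 8.621
σ²_T = 8.621 + 2 × 2.710 = 14.041
α (item deleted) = (6/5)·(1 − 8.621/14.041) = 0.463

α = 0.463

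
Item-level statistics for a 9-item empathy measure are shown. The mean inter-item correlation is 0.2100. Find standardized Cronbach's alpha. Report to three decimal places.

standardized Cronbach's alpha = 0.705

Standardized α = k·r̄ / (1 + (k−1)·r̄) = 9 × 0.2100 / (1 + 8 × 0.2100)
  = 1.8900 / 2.6800 = 0.705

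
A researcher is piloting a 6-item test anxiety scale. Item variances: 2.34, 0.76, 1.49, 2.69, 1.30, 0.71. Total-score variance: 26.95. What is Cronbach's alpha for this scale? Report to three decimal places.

α = 0.786

Σσᵢ² = 2.34 + 0.76 + 1.49 + 2.69 + 1.30 + 0.71 = 9.29
α = (k/(k−1))·(1 − Σσᵢ²/σ²_total) = (6/5)·(1 − 9.29/26.95) = 0.786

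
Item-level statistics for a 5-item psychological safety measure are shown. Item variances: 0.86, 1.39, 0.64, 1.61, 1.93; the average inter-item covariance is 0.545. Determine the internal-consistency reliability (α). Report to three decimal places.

α = 0.786

Σσᵢ² = 0.86 + 1.39 + 0.64 + 1.61 + 1.93 = 6.43
Sum of the 10 distinct covariances = 10 × 0.545 = 5.450
σ²_total = Σσᵢ² + 2·Σcov = 6.43 + 2 × 5.450 = 17.330
α = (5/4)·(1 − 6.43/17.330) = 0.786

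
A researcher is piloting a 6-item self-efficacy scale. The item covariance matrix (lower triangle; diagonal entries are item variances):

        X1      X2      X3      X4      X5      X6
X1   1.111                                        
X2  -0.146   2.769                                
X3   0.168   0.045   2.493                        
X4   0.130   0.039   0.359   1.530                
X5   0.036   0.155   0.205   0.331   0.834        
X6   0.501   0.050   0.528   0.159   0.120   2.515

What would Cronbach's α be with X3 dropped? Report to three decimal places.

Remaining items: X1, X2, X4, X5, X6 (k = 5).
ΣVar(i) = 1.111 + 2.769 + 1.530 + 0.834 + 2.515 = 8.759
total variance = 8.759 + 2 × 1.375 = 11.509
α (item deleted) = (5/4)·(1 − 8.759/11.509) = 0.299

Cronbach's α = 0.299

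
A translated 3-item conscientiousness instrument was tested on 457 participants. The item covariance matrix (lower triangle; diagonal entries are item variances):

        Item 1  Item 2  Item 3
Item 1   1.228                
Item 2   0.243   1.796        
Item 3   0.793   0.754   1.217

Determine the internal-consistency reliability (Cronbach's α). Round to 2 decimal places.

Σσᵢ² = 1.228 + 1.796 + 1.217 = 4.241
Sum of the distinct covariances = 1.790
total variance = 4.241 + 2 × 1.790 = 7.821
α = (k/(k−1))·(1 − Σσᵢ²/total variance) = (3/2)·(1 − 4.241/7.821) = 0.69

Cronbach's α = 0.69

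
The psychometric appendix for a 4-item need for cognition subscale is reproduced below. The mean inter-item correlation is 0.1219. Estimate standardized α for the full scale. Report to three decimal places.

Standardized α = k·r̄ / (1 + (k−1)·r̄) = 4 × 0.1219 / (1 + 3 × 0.1219)
  = 0.4876 / 1.3657 = 0.357

standardized α = 0.357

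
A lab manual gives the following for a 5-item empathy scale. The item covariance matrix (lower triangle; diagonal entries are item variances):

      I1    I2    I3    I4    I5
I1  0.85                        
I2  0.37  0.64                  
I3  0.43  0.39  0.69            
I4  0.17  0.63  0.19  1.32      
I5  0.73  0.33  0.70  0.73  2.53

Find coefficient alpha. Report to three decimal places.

Σσ²ᵢ = 0.85 + 0.64 + 0.69 + 1.32 + 2.53 = 6.03
Σ_{i<j} σ_ij = 4.67
σ²_total = 6.03 + 2 × 4.67 = 15.37
α = (k/(k−1))·(1 − Σσ²ᵢ/σ²_total) = (5/4)·(1 − 6.03/15.37) = 0.760

α = 0.760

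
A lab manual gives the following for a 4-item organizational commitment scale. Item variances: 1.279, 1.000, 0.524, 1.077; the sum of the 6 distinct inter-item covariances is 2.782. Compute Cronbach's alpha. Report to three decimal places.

Σσ²ᵢ = 1.279 + 1.000 + 0.524 + 1.077 = 3.880
Sum of distinct covariances = 2.782
σ²_total = Σσ²ᵢ + 2·Σcov = 3.880 + 2 × 2.782 = 9.444
α = (4/3)·(1 − 3.880/9.444) = 0.786

α = 0.786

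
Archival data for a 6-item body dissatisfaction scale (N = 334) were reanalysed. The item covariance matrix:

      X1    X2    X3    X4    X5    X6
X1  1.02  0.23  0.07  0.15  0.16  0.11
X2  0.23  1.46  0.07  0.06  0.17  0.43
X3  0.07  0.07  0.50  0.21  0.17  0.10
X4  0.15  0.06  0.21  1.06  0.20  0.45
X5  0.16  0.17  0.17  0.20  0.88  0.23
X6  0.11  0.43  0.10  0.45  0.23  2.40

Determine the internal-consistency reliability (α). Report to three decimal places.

ΣVar(i) = 1.02 + 1.46 + 0.50 + 1.06 + 0.88 + 2.40 = 7.32
Sum of the distinct covariances = 2.81
Var(T) = 7.32 + 2 × 2.81 = 12.94
α = (k/(k−1))·(1 − ΣVar(i)/Var(T)) = (6/5)·(1 − 7.32/12.94) = 0.521

α = 0.521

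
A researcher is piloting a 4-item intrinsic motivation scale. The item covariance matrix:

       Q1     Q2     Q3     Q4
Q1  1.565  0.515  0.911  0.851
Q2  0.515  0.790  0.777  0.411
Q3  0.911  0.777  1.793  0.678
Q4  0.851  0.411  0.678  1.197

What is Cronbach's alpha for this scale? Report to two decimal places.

sum of item variances = 1.565 + 0.790 + 1.793 + 1.197 = 5.345
Sum of the distinct covariances = 4.143
total variance = 5.345 + 2 × 4.143 = 13.631
α = (k/(k−1))·(1 − sum of item variances/total variance) = (4/3)·(1 − 5.345/13.631) = 0.81

α = 0.81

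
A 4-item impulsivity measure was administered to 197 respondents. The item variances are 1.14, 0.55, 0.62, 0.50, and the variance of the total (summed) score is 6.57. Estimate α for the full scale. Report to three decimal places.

α = 0.763

Σσᵢ² = 1.14 + 0.55 + 0.62 + 0.50 = 2.81
α = (k/(k−1))·(1 − Σσᵢ²/σ²_total) = (4/3)·(1 − 2.81/6.57) = 0.763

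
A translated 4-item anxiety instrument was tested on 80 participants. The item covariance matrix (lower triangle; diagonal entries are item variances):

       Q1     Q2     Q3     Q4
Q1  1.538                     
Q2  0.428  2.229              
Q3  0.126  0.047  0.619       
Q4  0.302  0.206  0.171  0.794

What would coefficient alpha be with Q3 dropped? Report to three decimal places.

coefficient alpha = 0.436

Remaining items: Q1, Q2, Q4 (k = 3).
Σσᵢ² = 1.538 + 2.229 + 0.794 = 4.561
σ²_total = 4.561 + 2 × 0.936 = 6.433
α (item deleted) = (3/2)·(1 − 4.561/6.433) = 0.436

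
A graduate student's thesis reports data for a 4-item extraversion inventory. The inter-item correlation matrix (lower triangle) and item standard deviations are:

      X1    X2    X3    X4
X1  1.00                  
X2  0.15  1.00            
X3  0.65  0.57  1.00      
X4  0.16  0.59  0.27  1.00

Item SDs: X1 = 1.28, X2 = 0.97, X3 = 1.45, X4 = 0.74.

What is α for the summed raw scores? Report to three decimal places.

α = 0.719

Σσ²ᵢ = 1.28² + 0.97² + 1.45² + 0.74² = 5.2294
Covariances σ_ij = r_ij · s_i · s_j:
  σ(X1,X2) = 0.15 × 1.28 × 0.97 = 0.1862
  σ(X1,X3) = 0.65 × 1.28 × 1.45 = 1.2064
  σ(X1,X4) = 0.16 × 1.28 × 0.74 = 0.1516
  σ(X2,X3) = 0.57 × 0.97 × 1.45 = 0.8017
  σ(X2,X4) = 0.59 × 0.97 × 0.74 = 0.4235
  σ(X3,X4) = 0.27 × 1.45 × 0.74 = 0.2897
σ²_T = Σσ²ᵢ + 2·Σσ_ij = 5.2294 + 2 × 3.0591 = 11.3476
α = (4/3)·(1 − 5.2294/11.3476) = 0.719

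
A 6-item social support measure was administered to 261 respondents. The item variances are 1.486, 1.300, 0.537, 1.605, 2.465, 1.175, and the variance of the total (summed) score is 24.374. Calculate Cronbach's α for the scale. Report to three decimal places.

Σσᵢ² = 1.486 + 1.300 + 0.537 + 1.605 + 2.465 + 1.175 = 8.568
α = (k/(k−1))·(1 − Σσᵢ²/σ²_T) = (6/5)·(1 − 8.568/24.374) = 0.778

α = 0.778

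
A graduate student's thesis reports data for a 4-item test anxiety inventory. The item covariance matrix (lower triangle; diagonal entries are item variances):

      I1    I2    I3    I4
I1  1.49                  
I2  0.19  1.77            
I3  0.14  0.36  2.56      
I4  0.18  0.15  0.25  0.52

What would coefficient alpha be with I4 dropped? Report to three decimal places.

Remaining items: I1, I2, I3 (k = 3).
Σσ²ᵢ = 1.49 + 1.77 + 2.56 = 5.82
total variance = 5.82 + 2 × 0.69 = 7.20
α (item deleted) = (3/2)·(1 − 5.82/7.20) = 0.287

coefficient alpha = 0.287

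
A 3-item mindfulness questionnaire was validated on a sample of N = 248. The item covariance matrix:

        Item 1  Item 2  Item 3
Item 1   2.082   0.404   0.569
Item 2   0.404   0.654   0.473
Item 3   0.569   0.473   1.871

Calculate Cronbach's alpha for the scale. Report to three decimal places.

Σσ²ᵢ = 2.082 + 0.654 + 1.871 = 4.607
Sum of the distinct covariances = 1.446
Var(T) = 4.607 + 2 × 1.446 = 7.499
α = (k/(k−1))·(1 − Σσ²ᵢ/Var(T)) = (3/2)·(1 − 4.607/7.499) = 0.578

Cronbach's alpha = 0.578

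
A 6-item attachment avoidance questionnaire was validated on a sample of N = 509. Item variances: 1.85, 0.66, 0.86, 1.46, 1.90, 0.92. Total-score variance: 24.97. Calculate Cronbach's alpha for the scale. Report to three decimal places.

Cronbach's alpha = 0.832

sum of item variances = 1.85 + 0.66 + 0.86 + 1.46 + 1.90 + 0.92 = 7.65
α = (k/(k−1))·(1 − sum of item variances/total variance) = (6/5)·(1 − 7.65/24.97) = 0.832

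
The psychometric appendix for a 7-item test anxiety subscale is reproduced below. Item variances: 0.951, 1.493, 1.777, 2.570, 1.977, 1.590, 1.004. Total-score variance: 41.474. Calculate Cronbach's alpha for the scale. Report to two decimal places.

Σσ²ᵢ = 0.951 + 1.493 + 1.777 + 2.570 + 1.977 + 1.590 + 1.004 = 11.362
α = (k/(k−1))·(1 − Σσ²ᵢ/σ²_total) = (7/6)·(1 − 11.362/41.474) = 0.85

α = 0.85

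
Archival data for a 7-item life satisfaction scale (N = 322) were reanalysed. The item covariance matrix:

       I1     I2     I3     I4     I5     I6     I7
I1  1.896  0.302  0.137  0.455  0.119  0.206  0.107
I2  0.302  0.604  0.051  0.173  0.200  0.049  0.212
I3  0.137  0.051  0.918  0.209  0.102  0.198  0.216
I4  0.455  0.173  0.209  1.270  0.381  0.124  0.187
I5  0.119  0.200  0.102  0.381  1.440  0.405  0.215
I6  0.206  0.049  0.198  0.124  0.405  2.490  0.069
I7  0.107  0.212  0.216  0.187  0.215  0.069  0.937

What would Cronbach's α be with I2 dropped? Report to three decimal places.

Remaining items: I1, I3, I4, I5, I6, I7 (k = 6).
sum of item variances = 1.896 + 0.918 + 1.270 + 1.440 + 2.490 + 0.937 = 8.951
Var(T) = 8.951 + 2 × 3.130 = 15.211
α (item deleted) = (6/5)·(1 − 8.951/15.211) = 0.494

α = 0.494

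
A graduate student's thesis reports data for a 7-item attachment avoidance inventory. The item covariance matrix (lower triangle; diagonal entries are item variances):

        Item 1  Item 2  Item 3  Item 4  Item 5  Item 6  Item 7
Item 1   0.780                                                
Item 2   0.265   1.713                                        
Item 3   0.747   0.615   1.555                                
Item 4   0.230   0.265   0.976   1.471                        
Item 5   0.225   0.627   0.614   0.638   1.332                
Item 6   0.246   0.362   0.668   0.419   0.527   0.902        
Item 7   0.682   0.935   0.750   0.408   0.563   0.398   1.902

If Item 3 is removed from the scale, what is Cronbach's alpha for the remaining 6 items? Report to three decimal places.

Remaining items: Item 1, Item 2, Item 4, Item 5, Item 6, Item 7 (k = 6).
sum of item variances = 0.780 + 1.713 + 1.471 + 1.332 + 0.902 + 1.902 = 8.100
total variance = 8.100 + 2 × 6.790 = 21.680
α (item deleted) = (6/5)·(1 − 8.100/21.680) = 0.752

α = 0.752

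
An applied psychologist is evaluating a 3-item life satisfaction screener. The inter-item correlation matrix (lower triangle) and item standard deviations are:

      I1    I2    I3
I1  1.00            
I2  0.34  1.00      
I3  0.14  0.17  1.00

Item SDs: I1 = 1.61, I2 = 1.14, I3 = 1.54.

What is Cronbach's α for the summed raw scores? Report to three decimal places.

Σσ²ᵢ = 1.61² + 1.14² + 1.54² = 6.2633
Covariances σ_ij = r_ij · s_i · s_j:
  σ(I1,I2) = 0.34 × 1.61 × 1.14 = 0.6240
  σ(I1,I3) = 0.14 × 1.61 × 1.54 = 0.3471
  σ(I2,I3) = 0.17 × 1.14 × 1.54 = 0.2985
σ²_T = Σσ²ᵢ + 2·Σσ_ij = 6.2633 + 2 × 1.2696 = 8.8025
α = (3/2)·(1 − 6.2633/8.8025) = 0.433

α = 0.433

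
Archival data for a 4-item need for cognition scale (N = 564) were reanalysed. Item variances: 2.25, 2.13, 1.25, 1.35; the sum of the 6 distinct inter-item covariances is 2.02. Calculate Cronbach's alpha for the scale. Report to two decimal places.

Cronbach's alpha = 0.49

Σσᵢ² = 2.25 + 2.13 + 1.25 + 1.35 = 6.98
Sum of distinct covariances = 2.02
Var(T) = Σσᵢ² + 2·Σcov = 6.98 + 2 × 2.02 = 11.02
α = (4/3)·(1 − 6.98/11.02) = 0.49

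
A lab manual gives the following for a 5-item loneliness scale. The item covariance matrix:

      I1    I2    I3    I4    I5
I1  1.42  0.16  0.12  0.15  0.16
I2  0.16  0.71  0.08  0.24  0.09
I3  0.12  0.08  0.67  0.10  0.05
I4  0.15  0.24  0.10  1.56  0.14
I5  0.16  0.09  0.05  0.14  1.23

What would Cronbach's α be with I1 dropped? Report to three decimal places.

α = 0.335

Remaining items: I2, I3, I4, I5 (k = 4).
ΣVar(i) = 0.71 + 0.67 + 1.56 + 1.23 = 4.17
total variance = 4.17 + 2 × 0.70 = 5.57
α (item deleted) = (4/3)·(1 − 4.17/5.57) = 0.335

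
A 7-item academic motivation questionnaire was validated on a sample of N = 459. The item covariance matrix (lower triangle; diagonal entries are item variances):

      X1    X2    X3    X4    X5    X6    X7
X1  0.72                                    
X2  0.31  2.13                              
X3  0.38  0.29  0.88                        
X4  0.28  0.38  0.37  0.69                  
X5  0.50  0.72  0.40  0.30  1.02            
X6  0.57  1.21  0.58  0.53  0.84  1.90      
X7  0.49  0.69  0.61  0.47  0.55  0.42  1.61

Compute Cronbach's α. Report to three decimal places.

Σσᵢ² = 0.72 + 2.13 + 0.88 + 0.69 + 1.02 + 1.90 + 1.61 = 8.95
Sum of the distinct covariances = 10.89
Var(T) = 8.95 + 2 × 10.89 = 30.73
α = (k/(k−1))·(1 − Σσᵢ²/Var(T)) = (7/6)·(1 − 8.95/30.73) = 0.827

α = 0.827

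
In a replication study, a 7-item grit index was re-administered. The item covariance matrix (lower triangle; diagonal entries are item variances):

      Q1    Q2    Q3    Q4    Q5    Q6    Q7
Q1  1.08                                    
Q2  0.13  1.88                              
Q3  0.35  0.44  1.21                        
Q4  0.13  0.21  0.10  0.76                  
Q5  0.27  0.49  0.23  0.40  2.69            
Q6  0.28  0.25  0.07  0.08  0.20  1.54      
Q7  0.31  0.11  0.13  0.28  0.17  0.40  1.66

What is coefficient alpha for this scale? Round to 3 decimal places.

α = 0.562

Σσᵢ² = 1.08 + 1.88 + 1.21 + 0.76 + 2.69 + 1.54 + 1.66 = 10.82
Σ_{i<j} σ_ij = 5.03
Var(T) = 10.82 + 2 × 5.03 = 20.88
α = (k/(k−1))·(1 − Σσᵢ²/Var(T)) = (7/6)·(1 − 10.82/20.88) = 0.562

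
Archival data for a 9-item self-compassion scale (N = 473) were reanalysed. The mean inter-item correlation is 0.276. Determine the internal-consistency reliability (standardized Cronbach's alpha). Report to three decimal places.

Standardized α = k·r̄ / (1 + (k−1)·r̄) = 9 × 0.276 / (1 + 8 × 0.276)
  = 2.4840 / 3.2080 = 0.774

α = 0.774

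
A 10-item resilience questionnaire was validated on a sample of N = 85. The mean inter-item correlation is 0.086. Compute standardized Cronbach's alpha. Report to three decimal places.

Standardized α = k·r̄ / (1 + (k−1)·r̄) = 10 × 0.086 / (1 + 9 × 0.086)
  = 0.8600 / 1.7740 = 0.485

α = 0.485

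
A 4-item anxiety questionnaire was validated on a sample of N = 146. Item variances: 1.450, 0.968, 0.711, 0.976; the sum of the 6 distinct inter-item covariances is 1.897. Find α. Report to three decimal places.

α = 0.640

sum of item variances = 1.450 + 0.968 + 0.711 + 0.976 = 4.105
Sum of distinct covariances = 1.897
σ²_T = sum of item variances + 2·Σcov = 4.105 + 2 × 1.897 = 7.899
α = (4/3)·(1 − 4.105/7.899) = 0.640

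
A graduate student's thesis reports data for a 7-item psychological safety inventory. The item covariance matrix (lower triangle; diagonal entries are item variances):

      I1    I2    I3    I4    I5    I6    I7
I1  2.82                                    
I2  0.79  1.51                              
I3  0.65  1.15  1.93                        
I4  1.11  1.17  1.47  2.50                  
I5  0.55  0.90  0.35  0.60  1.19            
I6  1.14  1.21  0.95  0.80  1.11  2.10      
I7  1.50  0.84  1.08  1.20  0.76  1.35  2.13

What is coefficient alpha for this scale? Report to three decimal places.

Σσ²ᵢ = 2.82 + 1.51 + 1.93 + 2.50 + 1.19 + 2.10 + 2.13 = 14.18
Σ_{i<j} σ_ij = 20.68
total variance = 14.18 + 2 × 20.68 = 55.54
α = (k/(k−1))·(1 − Σσ²ᵢ/total variance) = (7/6)·(1 − 14.18/55.54) = 0.869

α = 0.869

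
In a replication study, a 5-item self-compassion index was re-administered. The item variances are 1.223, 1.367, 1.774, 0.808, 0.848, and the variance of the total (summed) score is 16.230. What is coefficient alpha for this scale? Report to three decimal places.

Σσᵢ² = 1.223 + 1.367 + 1.774 + 0.808 + 0.848 = 6.020
α = (k/(k−1))·(1 − Σσᵢ²/σ²_total) = (5/4)·(1 − 6.020/16.230) = 0.786

coefficient alpha = 0.786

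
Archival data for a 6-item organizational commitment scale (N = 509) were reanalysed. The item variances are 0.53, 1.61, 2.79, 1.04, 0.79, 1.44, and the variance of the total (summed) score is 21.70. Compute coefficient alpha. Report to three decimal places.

α = 0.747

ΣVar(i) = 0.53 + 1.61 + 2.79 + 1.04 + 0.79 + 1.44 = 8.20
α = (k/(k−1))·(1 − ΣVar(i)/total variance) = (6/5)·(1 − 8.20/21.70) = 0.747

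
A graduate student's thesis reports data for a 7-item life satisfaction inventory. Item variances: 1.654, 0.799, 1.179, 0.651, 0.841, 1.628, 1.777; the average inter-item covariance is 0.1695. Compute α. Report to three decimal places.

Σσᵢ² = 1.654 + 0.799 + 1.179 + 0.651 + 0.841 + 1.628 + 1.777 = 8.529
Sum of the 21 distinct covariances = 21 × 0.1695 = 3.5595
σ²_total = Σσᵢ² + 2·Σcov = 8.529 + 2 × 3.5595 = 15.6480
α = (7/6)·(1 − 8.529/15.6480) = 0.531

α = 0.531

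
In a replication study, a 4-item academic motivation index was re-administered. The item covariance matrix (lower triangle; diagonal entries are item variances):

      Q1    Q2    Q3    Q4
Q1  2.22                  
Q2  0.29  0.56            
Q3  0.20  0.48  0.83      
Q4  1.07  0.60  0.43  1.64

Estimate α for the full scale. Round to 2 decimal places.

Σσ²ᵢ = 2.22 + 0.56 + 0.83 + 1.64 = 5.25
Sum of off-diagonal covariances = 3.07
σ²_total = 5.25 + 2 × 3.07 = 11.39
α = (k/(k−1))·(1 − Σσ²ᵢ/σ²_total) = (4/3)·(1 − 5.25/11.39) = 0.72

α = 0.72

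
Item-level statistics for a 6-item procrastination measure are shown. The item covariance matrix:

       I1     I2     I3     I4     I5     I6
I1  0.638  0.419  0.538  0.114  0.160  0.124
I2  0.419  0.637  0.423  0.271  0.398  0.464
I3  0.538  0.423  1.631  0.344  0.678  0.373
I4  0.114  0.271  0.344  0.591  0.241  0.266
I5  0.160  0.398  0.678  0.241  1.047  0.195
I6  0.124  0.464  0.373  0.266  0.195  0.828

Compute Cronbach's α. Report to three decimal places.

α = 0.781

Σσ²ᵢ = 0.638 + 0.637 + 1.631 + 0.591 + 1.047 + 0.828 = 5.372
Sum of off-diagonal covariances = 5.008
total variance = 5.372 + 2 × 5.008 = 15.388
α = (k/(k−1))·(1 − Σσ²ᵢ/total variance) = (6/5)·(1 − 5.372/15.388) = 0.781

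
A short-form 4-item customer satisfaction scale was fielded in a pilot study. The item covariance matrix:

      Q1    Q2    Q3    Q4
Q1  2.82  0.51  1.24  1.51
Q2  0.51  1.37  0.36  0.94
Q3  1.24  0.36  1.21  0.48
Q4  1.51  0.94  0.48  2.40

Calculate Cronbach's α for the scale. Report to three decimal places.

Σσ²ᵢ = 2.82 + 1.37 + 1.21 + 2.40 = 7.80
Σ_{i<j} σ_ij = 5.04
σ²_total = 7.80 + 2 × 5.04 = 17.88
α = (k/(k−1))·(1 − Σσ²ᵢ/σ²_total) = (4/3)·(1 − 7.80/17.88) = 0.752

α = 0.752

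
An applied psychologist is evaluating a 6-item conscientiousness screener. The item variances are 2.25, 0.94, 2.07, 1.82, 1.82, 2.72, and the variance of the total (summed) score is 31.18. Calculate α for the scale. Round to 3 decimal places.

α = 0.753

Σσ²ᵢ = 2.25 + 0.94 + 2.07 + 1.82 + 1.82 + 2.72 = 11.62
α = (k/(k−1))·(1 − Σσ²ᵢ/Var(T)) = (6/5)·(1 − 11.62/31.18) = 0.753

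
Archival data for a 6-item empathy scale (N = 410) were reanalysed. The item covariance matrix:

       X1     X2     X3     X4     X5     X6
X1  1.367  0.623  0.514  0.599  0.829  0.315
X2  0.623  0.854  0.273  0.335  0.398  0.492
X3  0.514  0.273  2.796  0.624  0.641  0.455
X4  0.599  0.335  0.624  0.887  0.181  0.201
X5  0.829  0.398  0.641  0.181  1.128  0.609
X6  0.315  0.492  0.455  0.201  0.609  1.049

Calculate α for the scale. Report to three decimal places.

α = 0.764

ΣVar(i) = 1.367 + 0.854 + 2.796 + 0.887 + 1.128 + 1.049 = 8.081
Sum of off-diagonal covariances = 7.089
σ²_total = 8.081 + 2 × 7.089 = 22.259
α = (k/(k−1))·(1 − ΣVar(i)/σ²_total) = (6/5)·(1 − 8.081/22.259) = 0.764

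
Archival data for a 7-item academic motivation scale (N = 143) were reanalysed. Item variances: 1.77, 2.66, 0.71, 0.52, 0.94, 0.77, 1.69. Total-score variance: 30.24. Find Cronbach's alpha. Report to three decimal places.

Σσᵢ² = 1.77 + 2.66 + 0.71 + 0.52 + 0.94 + 0.77 + 1.69 = 9.06
α = (k/(k−1))·(1 − Σσᵢ²/Var(T)) = (7/6)·(1 − 9.06/30.24) = 0.817

Cronbach's alpha = 0.817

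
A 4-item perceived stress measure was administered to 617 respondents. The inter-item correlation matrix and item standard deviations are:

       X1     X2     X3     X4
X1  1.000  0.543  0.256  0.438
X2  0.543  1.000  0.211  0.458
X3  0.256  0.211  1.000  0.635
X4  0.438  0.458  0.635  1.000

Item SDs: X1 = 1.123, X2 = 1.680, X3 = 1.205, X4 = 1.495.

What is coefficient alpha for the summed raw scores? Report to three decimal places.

Σσ²ᵢ = 1.123² + 1.680² + 1.205² + 1.495² = 7.7706
Covariances σ_ij = r_ij · s_i · s_j:
  σ(X1,X2) = 0.543 × 1.123 × 1.680 = 1.0244
  σ(X1,X3) = 0.256 × 1.123 × 1.205 = 0.3464
  σ(X1,X4) = 0.438 × 1.123 × 1.495 = 0.7354
  σ(X2,X3) = 0.211 × 1.680 × 1.205 = 0.4271
  σ(X2,X4) = 0.458 × 1.680 × 1.495 = 1.1503
  σ(X3,X4) = 0.635 × 1.205 × 1.495 = 1.1439
σ²_T = Σσ²ᵢ + 2·Σσ_ij = 7.7706 + 2 × 4.8275 = 17.4256
α = (4/3)·(1 − 7.7706/17.4256) = 0.739

coefficient alpha = 0.739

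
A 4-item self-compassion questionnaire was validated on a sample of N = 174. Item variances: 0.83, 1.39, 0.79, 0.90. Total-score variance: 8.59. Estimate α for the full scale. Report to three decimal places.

α = 0.726

ΣVar(i) = 0.83 + 1.39 + 0.79 + 0.90 = 3.91
α = (k/(k−1))·(1 − ΣVar(i)/σ²_T) = (4/3)·(1 − 3.91/8.59) = 0.726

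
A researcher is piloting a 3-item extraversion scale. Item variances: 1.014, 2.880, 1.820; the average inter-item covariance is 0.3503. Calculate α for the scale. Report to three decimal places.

α = 0.403

ΣVar(i) = 1.014 + 2.880 + 1.820 = 5.714
Sum of the 3 distinct covariances = 3 × 0.3503 = 1.0509
σ²_total = ΣVar(i) + 2·Σcov = 5.714 + 2 × 1.0509 = 7.8158
α = (3/2)·(1 − 5.714/7.8158) = 0.403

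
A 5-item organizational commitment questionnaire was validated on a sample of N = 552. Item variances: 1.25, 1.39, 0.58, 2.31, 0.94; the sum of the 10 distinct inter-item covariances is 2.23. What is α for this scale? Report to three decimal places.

α = 0.510

Σσ²ᵢ = 1.25 + 1.39 + 0.58 + 2.31 + 0.94 = 6.47
Sum of distinct covariances = 2.23
Var(T) = Σσ²ᵢ + 2·Σcov = 6.47 + 2 × 2.23 = 10.93
α = (5/4)·(1 − 6.47/10.93) = 0.510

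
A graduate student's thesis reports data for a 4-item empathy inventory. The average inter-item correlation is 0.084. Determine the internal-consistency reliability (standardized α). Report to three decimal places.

standardized α = 0.268

Standardized α = k·r̄ / (1 + (k−1)·r̄) = 4 × 0.084 / (1 + 3 × 0.084)
  = 0.3360 / 1.2520 = 0.268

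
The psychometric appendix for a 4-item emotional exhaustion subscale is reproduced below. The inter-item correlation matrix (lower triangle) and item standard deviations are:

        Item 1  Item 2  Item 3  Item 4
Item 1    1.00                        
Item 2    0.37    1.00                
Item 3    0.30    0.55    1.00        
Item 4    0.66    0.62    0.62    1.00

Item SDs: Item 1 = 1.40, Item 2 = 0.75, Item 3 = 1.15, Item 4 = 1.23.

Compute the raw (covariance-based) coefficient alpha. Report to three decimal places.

Σσ²ᵢ = 1.40² + 0.75² + 1.15² + 1.23² = 5.3579
Covariances σ_ij = r_ij · s_i · s_j:
  σ(Item 1,Item 2) = 0.37 × 1.40 × 0.75 = 0.3885
  σ(Item 1,Item 3) = 0.30 × 1.40 × 1.15 = 0.4830
  σ(Item 1,Item 4) = 0.66 × 1.40 × 1.23 = 1.1365
  σ(Item 2,Item 3) = 0.55 × 0.75 × 1.15 = 0.4744
  σ(Item 2,Item 4) = 0.62 × 0.75 × 1.23 = 0.5719
  σ(Item 3,Item 4) = 0.62 × 1.15 × 1.23 = 0.8770
σ²_T = Σσ²ᵢ + 2·Σσ_ij = 5.3579 + 2 × 3.9313 = 13.2205
α = (4/3)·(1 − 5.3579/13.2205) = 0.793

coefficient alpha = 0.793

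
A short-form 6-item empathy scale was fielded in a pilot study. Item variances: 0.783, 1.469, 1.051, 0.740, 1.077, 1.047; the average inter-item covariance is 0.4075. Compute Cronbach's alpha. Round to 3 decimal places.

Cronbach's alpha = 0.798

Σσᵢ² = 0.783 + 1.469 + 1.051 + 0.740 + 1.077 + 1.047 = 6.167
Sum of the 15 distinct covariances = 15 × 0.4075 = 6.1125
total variance = Σσᵢ² + 2·Σcov = 6.167 + 2 × 6.1125 = 18.3920
α = (6/5)·(1 − 6.167/18.3920) = 0.798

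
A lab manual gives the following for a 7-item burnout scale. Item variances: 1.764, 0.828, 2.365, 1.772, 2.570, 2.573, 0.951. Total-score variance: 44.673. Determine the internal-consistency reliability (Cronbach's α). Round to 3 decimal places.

Σσ²ᵢ = 1.764 + 0.828 + 2.365 + 1.772 + 2.570 + 2.573 + 0.951 = 12.823
α = (k/(k−1))·(1 − Σσ²ᵢ/σ²_T) = (7/6)·(1 − 12.823/44.673) = 0.832

Cronbach's α = 0.832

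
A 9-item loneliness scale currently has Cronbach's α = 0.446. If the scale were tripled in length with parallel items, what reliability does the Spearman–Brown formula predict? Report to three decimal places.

Length factor m = 3
α' = m·α / (1 + (m−1)·α)
   = 3 × 0.446 / (1 + (3 − 1) × 0.446)
   = 1.3380 / 1.8920 = 0.707

predicted reliability = 0.707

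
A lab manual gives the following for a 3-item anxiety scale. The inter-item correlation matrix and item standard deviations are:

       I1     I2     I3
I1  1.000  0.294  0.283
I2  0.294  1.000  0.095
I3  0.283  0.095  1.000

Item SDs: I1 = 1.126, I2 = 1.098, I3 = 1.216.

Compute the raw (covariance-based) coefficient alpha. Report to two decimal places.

Σσ²ᵢ = 1.126² + 1.098² + 1.216² = 3.9521
Covariances σ_ij = r_ij · s_i · s_j:
  σ(I1,I2) = 0.294 × 1.126 × 1.098 = 0.3635
  σ(I1,I3) = 0.283 × 1.126 × 1.216 = 0.3875
  σ(I2,I3) = 0.095 × 1.098 × 1.216 = 0.1268
σ²_T = Σσ²ᵢ + 2·Σσ_ij = 3.9521 + 2 × 0.8778 = 5.7077
α = (3/2)·(1 − 3.9521/5.7077) = 0.46

coefficient alpha = 0.46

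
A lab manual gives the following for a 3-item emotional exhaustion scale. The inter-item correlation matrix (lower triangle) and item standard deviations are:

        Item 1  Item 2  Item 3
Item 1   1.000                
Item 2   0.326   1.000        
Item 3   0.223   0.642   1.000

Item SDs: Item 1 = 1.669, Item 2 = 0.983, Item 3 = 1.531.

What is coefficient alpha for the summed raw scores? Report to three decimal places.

α = 0.607

Σσ²ᵢ = 1.669² + 0.983² + 1.531² = 6.0958
Covariances σ_ij = r_ij · s_i · s_j:
  σ(Item 1,Item 2) = 0.326 × 1.669 × 0.983 = 0.5348
  σ(Item 1,Item 3) = 0.223 × 1.669 × 1.531 = 0.5698
  σ(Item 2,Item 3) = 0.642 × 0.983 × 1.531 = 0.9662
σ²_T = Σσ²ᵢ + 2·Σσ_ij = 6.0958 + 2 × 2.0708 = 10.2374
α = (3/2)·(1 − 6.0958/10.2374) = 0.607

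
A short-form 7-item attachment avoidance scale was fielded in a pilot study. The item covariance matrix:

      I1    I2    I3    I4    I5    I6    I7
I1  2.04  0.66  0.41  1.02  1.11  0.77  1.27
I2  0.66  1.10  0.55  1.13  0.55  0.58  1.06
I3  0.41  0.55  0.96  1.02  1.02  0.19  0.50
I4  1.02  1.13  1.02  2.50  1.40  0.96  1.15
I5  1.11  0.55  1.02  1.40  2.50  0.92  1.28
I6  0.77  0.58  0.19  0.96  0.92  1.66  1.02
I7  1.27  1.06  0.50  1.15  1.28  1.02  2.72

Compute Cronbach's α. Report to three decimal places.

Cronbach's α = 0.856

sum of item variances = 2.04 + 1.10 + 0.96 + 2.50 + 2.50 + 1.66 + 2.72 = 13.48
Sum of the distinct covariances = 18.57
total variance = 13.48 + 2 × 18.57 = 50.62
α = (k/(k−1))·(1 − sum of item variances/total variance) = (7/6)·(1 − 13.48/50.62) = 0.856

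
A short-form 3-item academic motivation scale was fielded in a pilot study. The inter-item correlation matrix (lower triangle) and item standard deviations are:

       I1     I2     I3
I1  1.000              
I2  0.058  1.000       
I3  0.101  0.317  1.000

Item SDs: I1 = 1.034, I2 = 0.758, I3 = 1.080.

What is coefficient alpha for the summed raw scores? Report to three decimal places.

Σσ²ᵢ = 1.034² + 0.758² + 1.080² = 2.8101
Covariances σ_ij = r_ij · s_i · s_j:
  σ(I1,I2) = 0.058 × 1.034 × 0.758 = 0.0455
  σ(I1,I3) = 0.101 × 1.034 × 1.080 = 0.1128
  σ(I2,I3) = 0.317 × 0.758 × 1.080 = 0.2595
σ²_T = Σσ²ᵢ + 2·Σσ_ij = 2.8101 + 2 × 0.4178 = 3.6457
α = (3/2)·(1 − 2.8101/3.6457) = 0.344

α = 0.344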